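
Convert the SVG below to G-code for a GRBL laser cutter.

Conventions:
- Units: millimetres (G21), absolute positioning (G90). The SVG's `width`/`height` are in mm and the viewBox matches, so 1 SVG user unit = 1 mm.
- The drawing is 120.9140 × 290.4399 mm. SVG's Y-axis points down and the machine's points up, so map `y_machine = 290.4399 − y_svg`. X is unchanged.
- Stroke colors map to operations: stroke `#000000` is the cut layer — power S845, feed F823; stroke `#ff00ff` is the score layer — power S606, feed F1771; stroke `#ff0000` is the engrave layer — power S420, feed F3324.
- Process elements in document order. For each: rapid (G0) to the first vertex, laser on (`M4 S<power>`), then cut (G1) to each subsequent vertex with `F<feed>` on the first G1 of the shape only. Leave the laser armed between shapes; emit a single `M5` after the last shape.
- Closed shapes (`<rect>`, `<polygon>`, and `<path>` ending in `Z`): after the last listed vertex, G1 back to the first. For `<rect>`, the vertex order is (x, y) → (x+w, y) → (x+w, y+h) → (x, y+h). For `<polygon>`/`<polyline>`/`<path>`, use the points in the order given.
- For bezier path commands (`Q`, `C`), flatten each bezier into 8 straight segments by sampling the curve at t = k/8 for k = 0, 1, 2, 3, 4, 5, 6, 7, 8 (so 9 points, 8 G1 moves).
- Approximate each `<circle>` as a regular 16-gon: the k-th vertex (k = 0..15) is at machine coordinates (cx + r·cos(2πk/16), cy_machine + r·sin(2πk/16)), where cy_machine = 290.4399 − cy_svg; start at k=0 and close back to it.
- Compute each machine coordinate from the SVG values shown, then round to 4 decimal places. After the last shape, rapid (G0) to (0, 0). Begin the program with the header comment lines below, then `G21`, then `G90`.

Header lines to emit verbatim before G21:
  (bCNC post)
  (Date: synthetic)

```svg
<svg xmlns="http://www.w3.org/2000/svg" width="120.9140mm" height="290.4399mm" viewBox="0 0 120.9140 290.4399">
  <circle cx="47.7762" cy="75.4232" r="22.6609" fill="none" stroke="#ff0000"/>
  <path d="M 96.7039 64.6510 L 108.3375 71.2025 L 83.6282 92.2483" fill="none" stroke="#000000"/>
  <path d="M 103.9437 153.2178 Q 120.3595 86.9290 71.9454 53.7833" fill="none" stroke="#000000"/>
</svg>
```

viewBox `0 0 120.9140 290.4399` with mm width/height → 1 unit = 1 mm. Flip: y_m = 290.4399 − y_svg.

**Shape 1** — `<circle>` circle, stroke `#ff0000` → engrave (S420, F3324). Machine vertices: (70.4371,215.0167) → (68.7121,223.6887) → (63.7999,231.0404) → (56.4482,235.9526) → (47.7762,237.6776) → (39.1042,235.9526) → (31.7525,231.0404) → (26.8403,223.6887) → (25.1153,215.0167) → (26.8403,206.3447) → (31.7525,198.9930) → (39.1042,194.0808) → (47.7762,192.3558) → (56.4482,194.0808) → (63.7999,198.9930) → (68.7121,206.3447) → (70.4371,215.0167). Closed: final G1 returns to the first vertex.

**Shape 2** — `<path>` open polyline, stroke `#000000` → cut (S845, F823). Machine vertices: (96.7039,225.7889) → (108.3375,219.2374) → (83.6282,198.1916). Open path.

**Shape 3** — `<path>` quadratic bezier, stroke `#000000` → cut (S845, F823). Control points (SVG): P0=(103.9437,153.2178), P1=(120.3595,86.9290), P2=(71.9454,53.7833); sampled at t=k/8. Machine vertices: (103.9437,137.2221) → (107.0347,153.2764) → (108.0997,168.2951) → (107.1388,182.2780) → (104.1520,195.2251) → (99.1393,207.1366) → (92.1006,218.0123) → (83.0360,227.8523) → (71.9454,236.6566). Open path.

(bCNC post)
(Date: synthetic)
G21
G90
G0 X70.4371 Y215.0167
M4 S420
G1 X68.7121 Y223.6887 F3324
G1 X63.7999 Y231.0404
G1 X56.4482 Y235.9526
G1 X47.7762 Y237.6776
G1 X39.1042 Y235.9526
G1 X31.7525 Y231.0404
G1 X26.8403 Y223.6887
G1 X25.1153 Y215.0167
G1 X26.8403 Y206.3447
G1 X31.7525 Y198.9930
G1 X39.1042 Y194.0808
G1 X47.7762 Y192.3558
G1 X56.4482 Y194.0808
G1 X63.7999 Y198.9930
G1 X68.7121 Y206.3447
G1 X70.4371 Y215.0167
G0 X96.7039 Y225.7889
M4 S845
G1 X108.3375 Y219.2374 F823
G1 X83.6282 Y198.1916
G0 X103.9437 Y137.2221
M4 S845
G1 X107.0347 Y153.2764 F823
G1 X108.0997 Y168.2951
G1 X107.1388 Y182.2780
G1 X104.1520 Y195.2251
G1 X99.1393 Y207.1366
G1 X92.1006 Y218.0123
G1 X83.0360 Y227.8523
G1 X71.9454 Y236.6566
M5
G0 X0.0000 Y0.0000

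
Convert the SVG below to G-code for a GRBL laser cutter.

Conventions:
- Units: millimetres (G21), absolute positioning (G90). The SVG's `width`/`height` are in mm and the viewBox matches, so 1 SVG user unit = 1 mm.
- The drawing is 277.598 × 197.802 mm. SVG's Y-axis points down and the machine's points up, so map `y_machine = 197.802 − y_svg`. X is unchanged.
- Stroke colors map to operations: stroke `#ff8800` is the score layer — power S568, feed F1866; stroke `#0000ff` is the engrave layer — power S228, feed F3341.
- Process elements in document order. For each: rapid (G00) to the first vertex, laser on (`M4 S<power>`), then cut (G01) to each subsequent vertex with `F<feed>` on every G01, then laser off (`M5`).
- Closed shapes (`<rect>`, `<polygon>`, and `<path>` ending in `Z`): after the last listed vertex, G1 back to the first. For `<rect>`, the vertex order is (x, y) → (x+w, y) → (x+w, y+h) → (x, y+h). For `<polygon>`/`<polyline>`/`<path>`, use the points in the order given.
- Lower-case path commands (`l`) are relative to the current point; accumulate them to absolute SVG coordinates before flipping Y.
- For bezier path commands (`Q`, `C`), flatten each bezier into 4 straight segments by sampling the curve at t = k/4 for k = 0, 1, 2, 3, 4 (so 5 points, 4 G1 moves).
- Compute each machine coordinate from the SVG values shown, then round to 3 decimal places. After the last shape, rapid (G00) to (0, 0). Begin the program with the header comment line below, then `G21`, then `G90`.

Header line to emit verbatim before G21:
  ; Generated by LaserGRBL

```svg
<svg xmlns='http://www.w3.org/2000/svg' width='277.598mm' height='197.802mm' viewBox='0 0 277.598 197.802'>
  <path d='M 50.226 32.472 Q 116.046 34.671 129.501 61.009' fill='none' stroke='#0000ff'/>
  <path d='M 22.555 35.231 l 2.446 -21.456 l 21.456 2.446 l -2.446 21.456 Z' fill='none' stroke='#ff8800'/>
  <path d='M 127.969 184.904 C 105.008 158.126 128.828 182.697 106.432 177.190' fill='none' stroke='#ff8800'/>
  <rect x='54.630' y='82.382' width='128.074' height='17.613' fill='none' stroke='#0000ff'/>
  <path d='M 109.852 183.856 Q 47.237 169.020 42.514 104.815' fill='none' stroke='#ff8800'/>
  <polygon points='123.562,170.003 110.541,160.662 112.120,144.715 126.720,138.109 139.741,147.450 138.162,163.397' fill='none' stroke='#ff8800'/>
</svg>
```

; Generated by LaserGRBL
G21
G90
G00 X50.226 Y165.330
M4 S228
G01 X79.863 Y162.722 F3341
G01 X102.955 Y157.096 F3341
G01 X119.501 Y148.453 F3341
G01 X129.501 Y136.793 F3341
M5
G00 X22.555 Y162.571
M4 S568
G01 X25.001 Y184.027 F1866
G01 X46.457 Y181.581 F1866
G01 X44.011 Y160.125 F1866
G01 X22.555 Y162.571 F1866
M5
G00 X127.969 Y12.898
M4 S568
G01 X118.067 Y24.626 F1866
G01 X116.989 Y24.732 F1866
G01 X116.017 Y20.849 F1866
G01 X106.432 Y20.612 F1866
M5
G00 X54.630 Y115.420
M4 S228
G01 X182.704 Y115.420 F3341
G01 X182.704 Y97.807 F3341
G01 X54.630 Y97.807 F3341
G01 X54.630 Y115.420 F3341
M5
G00 X109.852 Y13.946
M4 S568
G01 X82.163 Y24.450 F1866
G01 X61.710 Y41.124 F1866
G01 X48.494 Y63.970 F1866
G01 X42.514 Y92.987 F1866
M5
G00 X123.562 Y27.799
M4 S568
G01 X110.541 Y37.140 F1866
G01 X112.120 Y53.087 F1866
G01 X126.720 Y59.693 F1866
G01 X139.741 Y50.352 F1866
G01 X138.162 Y34.405 F1866
G01 X123.562 Y27.799 F1866
M5
G00 X0.000 Y0.000

Since the viewBox matches the mm dimensions, user units are millimetres directly. The only transform is the Y-flip y_m = 197.802 − y_svg.

Shape 1 is a quadratic bezier drawn with `<path>`. Its stroke #0000ff means engrave at S228, F3341. After flipping Y the toolpath is (50.226,165.330) → (79.863,162.722) → (102.955,157.096) → (119.501,148.453) → (129.501,136.793).

Shape 2 is a regular polygon drawn with `<path>`. Its stroke #ff8800 means score at S568, F1866. After flipping Y the toolpath is (22.555,162.571) → (25.001,184.027) → (46.457,181.581) → (44.011,160.125) → (22.555,162.571), returning to the start.

Shape 3 is a cubic bezier drawn with `<path>`. Its stroke #ff8800 means score at S568, F1866. After flipping Y the toolpath is (127.969,12.898) → (118.067,24.626) → (116.989,24.732) → (116.017,20.849) → (106.432,20.612).

Shape 4 is a rectangle drawn with `<rect>`. Its stroke #0000ff means engrave at S228, F3341. After flipping Y the toolpath is (54.630,115.420) → (182.704,115.420) → (182.704,97.807) → (54.630,97.807) → (54.630,115.420), returning to the start.

Shape 5 is a quadratic bezier drawn with `<path>`. Its stroke #ff8800 means score at S568, F1866. After flipping Y the toolpath is (109.852,13.946) → (82.163,24.450) → (61.710,41.124) → (48.494,63.970) → (42.514,92.987).

Shape 6 is a regular polygon drawn with `<polygon>`. Its stroke #ff8800 means score at S568, F1866. After flipping Y the toolpath is (123.562,27.799) → (110.541,37.140) → (112.120,53.087) → (126.720,59.693) → (139.741,50.352) → (138.162,34.405) → (123.562,27.799), returning to the start.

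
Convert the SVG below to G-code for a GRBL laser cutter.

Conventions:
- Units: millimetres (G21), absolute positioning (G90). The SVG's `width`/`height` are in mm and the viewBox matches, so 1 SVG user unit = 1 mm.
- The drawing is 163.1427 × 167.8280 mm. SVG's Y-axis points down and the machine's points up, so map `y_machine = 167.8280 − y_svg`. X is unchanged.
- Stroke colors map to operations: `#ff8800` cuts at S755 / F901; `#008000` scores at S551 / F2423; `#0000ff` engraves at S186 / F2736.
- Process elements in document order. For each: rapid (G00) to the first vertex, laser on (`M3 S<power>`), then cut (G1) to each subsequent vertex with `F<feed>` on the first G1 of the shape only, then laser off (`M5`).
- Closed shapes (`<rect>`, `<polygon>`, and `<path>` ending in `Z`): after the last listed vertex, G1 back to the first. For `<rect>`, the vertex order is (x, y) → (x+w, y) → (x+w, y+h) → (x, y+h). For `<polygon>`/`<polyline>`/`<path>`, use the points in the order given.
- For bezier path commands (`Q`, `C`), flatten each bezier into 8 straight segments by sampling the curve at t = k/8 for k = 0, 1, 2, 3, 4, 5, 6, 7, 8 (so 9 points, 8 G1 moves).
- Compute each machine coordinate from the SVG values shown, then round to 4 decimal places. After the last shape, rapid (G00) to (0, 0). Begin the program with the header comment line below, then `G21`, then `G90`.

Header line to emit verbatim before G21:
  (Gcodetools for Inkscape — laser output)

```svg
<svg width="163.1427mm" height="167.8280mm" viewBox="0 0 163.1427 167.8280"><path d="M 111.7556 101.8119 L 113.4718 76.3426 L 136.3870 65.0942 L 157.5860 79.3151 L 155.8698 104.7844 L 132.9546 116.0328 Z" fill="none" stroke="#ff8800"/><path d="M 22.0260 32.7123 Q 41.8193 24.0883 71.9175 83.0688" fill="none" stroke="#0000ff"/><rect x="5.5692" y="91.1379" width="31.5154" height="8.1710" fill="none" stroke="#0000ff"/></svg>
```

(Gcodetools for Inkscape — laser output)
G21
G90
G00 X111.7556 Y66.0161
M3 S755
G1 X113.4718 Y91.4854 F901
G1 X136.3870 Y102.7338
G1 X157.5860 Y88.5129
G1 X155.8698 Y63.0436
G1 X132.9546 Y51.7952
G1 X111.7556 Y66.0161
M5
G00 X22.0260 Y135.1157
M3 S186
G1 X27.1353 Y136.2154 F2736
G1 X32.5667 Y135.2024
G1 X38.3201 Y132.0768
G1 X44.3955 Y126.8386
G1 X50.7930 Y119.4877
G1 X57.5125 Y110.0242
G1 X64.5540 Y98.4480
G1 X71.9175 Y84.7592
M5
G00 X5.5692 Y76.6901
M3 S186
G1 X37.0846 Y76.6901 F2736
G1 X37.0846 Y68.5191
G1 X5.5692 Y68.5191
G1 X5.5692 Y76.6901
M5
G00 X0.0000 Y0.0000

1 u = 1 mm; y_m = 167.8280 − y.

[1] `<path>` regular polygon, #ff8800→cut S755 F901: (111.7556,66.0161) → (113.4718,91.4854) → (136.3870,102.7338) → (157.5860,88.5129) → (155.8698,63.0436) → (132.9546,51.7952) → (111.7556,66.0161) (closed)

[2] `<path>` quadratic bezier, #0000ff→engrave S186 F2736: (22.0260,135.1157) → (27.1353,136.2154) → (32.5667,135.2024) → (38.3201,132.0768) → (44.3955,126.8386) → (50.7930,119.4877) → (57.5125,110.0242) → (64.5540,98.4480) → (71.9175,84.7592)

[3] `<rect>` rectangle, #0000ff→engrave S186 F2736: (5.5692,76.6901) → (37.0846,76.6901) → (37.0846,68.5191) → (5.5692,68.5191) → (5.5692,76.6901) (closed)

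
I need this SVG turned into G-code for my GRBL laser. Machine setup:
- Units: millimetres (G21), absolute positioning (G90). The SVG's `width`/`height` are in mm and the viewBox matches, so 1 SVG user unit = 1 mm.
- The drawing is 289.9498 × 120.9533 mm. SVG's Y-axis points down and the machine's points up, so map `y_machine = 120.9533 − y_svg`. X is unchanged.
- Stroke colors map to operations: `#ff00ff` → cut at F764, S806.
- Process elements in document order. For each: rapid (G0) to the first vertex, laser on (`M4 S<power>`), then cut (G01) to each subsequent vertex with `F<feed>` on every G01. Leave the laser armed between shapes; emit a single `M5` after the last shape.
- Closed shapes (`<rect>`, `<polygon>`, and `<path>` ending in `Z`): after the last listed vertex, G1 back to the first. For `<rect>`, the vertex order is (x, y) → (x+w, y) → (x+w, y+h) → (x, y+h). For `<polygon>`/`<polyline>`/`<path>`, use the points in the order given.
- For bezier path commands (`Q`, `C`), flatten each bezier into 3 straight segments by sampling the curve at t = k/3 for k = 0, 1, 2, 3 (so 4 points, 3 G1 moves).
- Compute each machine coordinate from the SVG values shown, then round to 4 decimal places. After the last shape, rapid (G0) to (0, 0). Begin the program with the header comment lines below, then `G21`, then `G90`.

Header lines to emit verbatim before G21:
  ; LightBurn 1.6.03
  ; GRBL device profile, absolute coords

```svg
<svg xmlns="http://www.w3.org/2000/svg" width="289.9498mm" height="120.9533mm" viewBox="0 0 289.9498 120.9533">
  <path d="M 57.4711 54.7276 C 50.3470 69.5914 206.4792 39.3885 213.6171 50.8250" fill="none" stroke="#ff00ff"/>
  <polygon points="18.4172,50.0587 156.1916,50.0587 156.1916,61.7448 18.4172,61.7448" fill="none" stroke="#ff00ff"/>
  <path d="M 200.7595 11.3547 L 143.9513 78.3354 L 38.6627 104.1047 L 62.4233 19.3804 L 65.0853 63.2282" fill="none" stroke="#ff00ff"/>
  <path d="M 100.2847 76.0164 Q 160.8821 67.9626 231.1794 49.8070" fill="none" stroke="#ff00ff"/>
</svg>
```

; LightBurn 1.6.03
; GRBL device profile, absolute coords
G21
G90
G0 X57.4711 Y66.2257
M4 S806
G01 X93.2009 Y63.1728 F764
G01 X168.3793 Y70.8963 F764
G01 X213.6171 Y70.1283 F764
G0 X18.4172 Y70.8946
M4 S806
G01 X156.1916 Y70.8946 F764
G01 X156.1916 Y59.2085 F764
G01 X18.4172 Y59.2085 F764
G01 X18.4172 Y70.8946 F764
G0 X200.7595 Y109.5986
M4 S806
G01 X143.9513 Y42.6179 F764
G01 X38.6627 Y16.8486 F764
G01 X62.4233 Y101.5729 F764
G01 X65.0853 Y57.7251 F764
G0 X100.2847 Y44.9369
M4 S806
G01 X141.7607 Y51.4285 F764
G01 X185.3923 Y60.1650 F764
G01 X231.1794 Y71.1463 F764
M5
G0 X0.0000 Y0.0000

1 u = 1 mm; y_m = 120.9533 − y.

[1] `<path>` cubic bezier, #ff00ff→cut S806 F764: (57.4711,66.2257) → (93.2009,63.1728) → (168.3793,70.8963) → (213.6171,70.1283)

[2] `<polygon>` rectangle, #ff00ff→cut S806 F764: (18.4172,70.8946) → (156.1916,70.8946) → (156.1916,59.2085) → (18.4172,59.2085) → (18.4172,70.8946) (closed)

[3] `<path>` open polyline, #ff00ff→cut S806 F764: (200.7595,109.5986) → (143.9513,42.6179) → (38.6627,16.8486) → (62.4233,101.5729) → (65.0853,57.7251)

[4] `<path>` quadratic bezier, #ff00ff→cut S806 F764: (100.2847,44.9369) → (141.7607,51.4285) → (185.3923,60.1650) → (231.1794,71.1463)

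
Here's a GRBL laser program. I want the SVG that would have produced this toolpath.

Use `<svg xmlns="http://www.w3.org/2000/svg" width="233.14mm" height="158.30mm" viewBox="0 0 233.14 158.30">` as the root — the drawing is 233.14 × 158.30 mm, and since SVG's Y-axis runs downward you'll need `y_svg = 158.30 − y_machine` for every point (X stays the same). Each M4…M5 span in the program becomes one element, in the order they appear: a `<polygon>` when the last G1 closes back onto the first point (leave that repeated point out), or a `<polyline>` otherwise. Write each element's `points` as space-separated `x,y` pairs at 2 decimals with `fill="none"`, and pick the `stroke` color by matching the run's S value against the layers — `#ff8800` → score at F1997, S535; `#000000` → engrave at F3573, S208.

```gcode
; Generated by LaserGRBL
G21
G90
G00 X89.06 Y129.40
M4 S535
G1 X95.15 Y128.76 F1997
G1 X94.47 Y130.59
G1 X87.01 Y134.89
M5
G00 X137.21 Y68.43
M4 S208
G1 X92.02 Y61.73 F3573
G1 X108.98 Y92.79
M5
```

<svg xmlns="http://www.w3.org/2000/svg" width="233.14mm" height="158.30mm" viewBox="0 0 233.14 158.30">
  <polyline points="89.06,28.90 95.15,29.54 94.47,27.71 87.01,23.41" fill="none" stroke="#ff8800"/>
  <polyline points="137.21,89.87 92.02,96.57 108.98,65.51" fill="none" stroke="#000000"/>
</svg>

y_svg = 158.30 − y_m.

[1] S535→`#ff8800` (score); open run; points: 89.06,28.90 95.15,29.54 94.47,27.71 87.01,23.41

[2] S208→`#000000` (engrave); open run; points: 137.21,89.87 92.02,96.57 108.98,65.51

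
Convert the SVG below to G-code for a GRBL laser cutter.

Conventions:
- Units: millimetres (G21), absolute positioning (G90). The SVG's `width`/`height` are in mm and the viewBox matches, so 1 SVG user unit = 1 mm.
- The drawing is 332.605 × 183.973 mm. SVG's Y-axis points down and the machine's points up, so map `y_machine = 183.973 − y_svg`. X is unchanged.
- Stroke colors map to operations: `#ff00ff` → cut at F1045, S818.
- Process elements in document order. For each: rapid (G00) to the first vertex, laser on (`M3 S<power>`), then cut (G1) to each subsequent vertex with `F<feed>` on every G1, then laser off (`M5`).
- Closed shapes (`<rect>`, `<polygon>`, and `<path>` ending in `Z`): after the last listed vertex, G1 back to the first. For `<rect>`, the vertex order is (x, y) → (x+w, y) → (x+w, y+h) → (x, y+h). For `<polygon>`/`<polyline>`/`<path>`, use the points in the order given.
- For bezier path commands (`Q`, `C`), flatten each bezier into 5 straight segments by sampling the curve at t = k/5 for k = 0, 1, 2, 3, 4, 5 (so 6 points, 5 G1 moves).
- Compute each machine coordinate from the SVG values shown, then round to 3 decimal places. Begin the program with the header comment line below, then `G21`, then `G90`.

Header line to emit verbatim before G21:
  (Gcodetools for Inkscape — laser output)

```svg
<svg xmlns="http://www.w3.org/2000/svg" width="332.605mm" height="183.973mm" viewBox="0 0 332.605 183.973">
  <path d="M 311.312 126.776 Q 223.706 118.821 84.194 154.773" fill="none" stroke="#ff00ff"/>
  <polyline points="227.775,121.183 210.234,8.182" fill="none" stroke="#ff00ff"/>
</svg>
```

(Gcodetools for Inkscape — laser output)
G21
G90
G00 X311.312 Y57.197
M3 S818
G1 X274.193 Y58.623 F1045
G1 X232.922 Y56.536 F1045
G1 X187.499 Y50.936 F1045
G1 X137.923 Y41.825 F1045
G1 X84.194 Y29.200 F1045
M5
G00 X227.775 Y62.790
M3 S818
G1 X210.234 Y175.791 F1045
M5

1 u = 1 mm; y_m = 183.973 − y.

[1] `<path>` quadratic bezier, #ff00ff→cut S818 F1045: (311.312,57.197) → (274.193,58.623) → (232.922,56.536) → (187.499,50.936) → (137.923,41.825) → (84.194,29.200)

[2] `<polyline>` line segment, #ff00ff→cut S818 F1045: (227.775,62.790) → (210.234,175.791)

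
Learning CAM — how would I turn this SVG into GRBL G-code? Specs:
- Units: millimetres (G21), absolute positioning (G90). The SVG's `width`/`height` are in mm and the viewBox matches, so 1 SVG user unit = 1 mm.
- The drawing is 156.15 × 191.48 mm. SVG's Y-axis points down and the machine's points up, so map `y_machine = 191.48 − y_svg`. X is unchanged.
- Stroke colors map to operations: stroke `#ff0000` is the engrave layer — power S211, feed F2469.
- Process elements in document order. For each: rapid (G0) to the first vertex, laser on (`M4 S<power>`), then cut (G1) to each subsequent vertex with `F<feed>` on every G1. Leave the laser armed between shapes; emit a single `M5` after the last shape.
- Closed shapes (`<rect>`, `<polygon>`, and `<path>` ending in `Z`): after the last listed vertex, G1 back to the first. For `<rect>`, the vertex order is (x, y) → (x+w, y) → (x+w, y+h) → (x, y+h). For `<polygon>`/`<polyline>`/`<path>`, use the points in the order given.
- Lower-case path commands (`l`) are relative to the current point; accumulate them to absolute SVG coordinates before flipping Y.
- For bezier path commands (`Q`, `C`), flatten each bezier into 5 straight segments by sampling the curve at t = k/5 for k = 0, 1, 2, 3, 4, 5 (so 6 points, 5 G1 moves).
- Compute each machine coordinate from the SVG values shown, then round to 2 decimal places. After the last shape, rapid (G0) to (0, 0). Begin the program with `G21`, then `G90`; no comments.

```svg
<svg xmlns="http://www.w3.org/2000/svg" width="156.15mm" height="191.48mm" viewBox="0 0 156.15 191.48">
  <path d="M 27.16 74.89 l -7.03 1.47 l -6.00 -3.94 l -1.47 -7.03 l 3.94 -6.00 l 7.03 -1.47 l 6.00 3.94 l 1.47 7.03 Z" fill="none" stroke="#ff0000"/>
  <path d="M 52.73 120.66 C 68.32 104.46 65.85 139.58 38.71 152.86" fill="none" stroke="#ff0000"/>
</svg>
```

1 u = 1 mm; y_m = 191.48 − y.

[1] `<path>` regular polygon, #ff0000→engrave S211 F2469: (27.16,116.59) → (20.13,115.12) → (14.13,119.06) → (12.66,126.09) → (16.60,132.09) → (23.63,133.56) → (29.63,129.62) → (31.10,122.59) → (27.16,116.59) (closed)

[2] `<path>` cubic bezier, #ff0000→engrave S211 F2469: (52.73,70.82) → (59.86,74.97) → (62.35,70.31) → (59.86,60.36) → (52.09,48.62) → (38.71,38.62)

G21
G90
G0 X27.16 Y116.59
M4 S211
G1 X20.13 Y115.12 F2469
G1 X14.13 Y119.06 F2469
G1 X12.66 Y126.09 F2469
G1 X16.60 Y132.09 F2469
G1 X23.63 Y133.56 F2469
G1 X29.63 Y129.62 F2469
G1 X31.10 Y122.59 F2469
G1 X27.16 Y116.59 F2469
G0 X52.73 Y70.82
M4 S211
G1 X59.86 Y74.97 F2469
G1 X62.35 Y70.31 F2469
G1 X59.86 Y60.36 F2469
G1 X52.09 Y48.62 F2469
G1 X38.71 Y38.62 F2469
M5
G0 X0.00 Y0.00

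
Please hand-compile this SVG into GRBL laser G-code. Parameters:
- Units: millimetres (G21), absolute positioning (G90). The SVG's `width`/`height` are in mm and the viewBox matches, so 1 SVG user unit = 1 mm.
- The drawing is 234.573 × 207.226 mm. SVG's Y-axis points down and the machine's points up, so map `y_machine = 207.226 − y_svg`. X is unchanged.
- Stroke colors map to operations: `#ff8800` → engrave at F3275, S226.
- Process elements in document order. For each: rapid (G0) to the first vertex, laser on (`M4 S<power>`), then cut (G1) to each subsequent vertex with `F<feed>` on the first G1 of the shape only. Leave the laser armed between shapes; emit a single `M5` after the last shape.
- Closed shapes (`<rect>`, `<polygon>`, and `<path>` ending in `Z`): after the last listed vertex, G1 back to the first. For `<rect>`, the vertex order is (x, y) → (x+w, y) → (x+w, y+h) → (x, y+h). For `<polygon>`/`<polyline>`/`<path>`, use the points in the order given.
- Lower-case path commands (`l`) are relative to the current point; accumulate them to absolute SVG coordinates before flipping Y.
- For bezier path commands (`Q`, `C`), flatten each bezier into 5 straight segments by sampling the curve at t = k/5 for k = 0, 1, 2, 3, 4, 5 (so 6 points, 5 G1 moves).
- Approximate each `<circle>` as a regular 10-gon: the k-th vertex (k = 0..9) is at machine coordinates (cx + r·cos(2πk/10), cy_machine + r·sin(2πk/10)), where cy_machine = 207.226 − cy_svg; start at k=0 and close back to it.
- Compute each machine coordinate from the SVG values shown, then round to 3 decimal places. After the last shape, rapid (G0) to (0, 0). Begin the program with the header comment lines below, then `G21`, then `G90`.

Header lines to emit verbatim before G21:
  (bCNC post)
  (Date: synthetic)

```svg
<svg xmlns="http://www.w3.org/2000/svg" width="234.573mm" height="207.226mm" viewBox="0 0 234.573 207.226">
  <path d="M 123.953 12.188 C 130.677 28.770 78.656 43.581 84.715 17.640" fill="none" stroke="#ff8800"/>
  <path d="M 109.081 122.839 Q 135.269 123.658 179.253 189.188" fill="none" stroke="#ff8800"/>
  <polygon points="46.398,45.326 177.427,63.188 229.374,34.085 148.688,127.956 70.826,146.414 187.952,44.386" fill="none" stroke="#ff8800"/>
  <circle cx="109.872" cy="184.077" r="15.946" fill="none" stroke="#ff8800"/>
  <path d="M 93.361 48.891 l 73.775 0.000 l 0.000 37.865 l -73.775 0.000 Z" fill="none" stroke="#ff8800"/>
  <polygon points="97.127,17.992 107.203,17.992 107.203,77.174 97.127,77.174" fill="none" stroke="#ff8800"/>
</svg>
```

viewBox `0 0 234.573 207.226` with mm width/height → 1 unit = 1 mm. Flip: y_m = 207.226 − y_svg.

**Shape 1** — `<path>` cubic bezier, stroke `#ff8800` → engrave (S226, F3275). Control points (SVG): P0=(123.953,12.188), P1=(130.677,28.770), P2=(78.656,43.581), P3=(84.715,17.640); sampled at t=k/5. Machine vertices: (123.953,195.038) → (121.873,185.613) → (111.301,178.484) → (97.846,175.523) → (87.115,178.600) → (84.715,189.586). Open path.

**Shape 2** — `<path>` quadratic bezier, stroke `#ff8800` → engrave (S226, F3275). Control points (SVG): P0=(109.081,122.839), P1=(135.269,123.658), P2=(179.253,189.188); sampled at t=k/5. Machine vertices: (109.081,84.387) → (120.268,81.471) → (132.879,73.378) → (146.913,60.108) → (162.371,41.662) → (179.253,18.038). Open path.

**Shape 3** — `<polygon>` closed polygon, stroke `#ff8800` → engrave (S226, F3275). Machine vertices: (46.398,161.900) → (177.427,144.038) → (229.374,173.141) → (148.688,79.270) → (70.826,60.812) → (187.952,162.840) → (46.398,161.900). Closed: final G1 returns to the first vertex.

**Shape 4** — `<circle>` circle, stroke `#ff8800` → engrave (S226, F3275). Machine vertices: (125.818,23.149) → (122.773,32.522) → (114.800,38.315) → (104.944,38.315) → (96.971,32.522) → (93.926,23.149) → (96.971,13.776) → (104.944,7.983) → (114.800,7.983) → (122.773,13.776) → (125.818,23.149). Closed: final G1 returns to the first vertex.

**Shape 5** — `<path>` rectangle, stroke `#ff8800` → engrave (S226, F3275). Machine vertices: (93.361,158.335) → (167.136,158.335) → (167.136,120.470) → (93.361,120.470) → (93.361,158.335). Closed: final G1 returns to the first vertex.

**Shape 6** — `<polygon>` rectangle, stroke `#ff8800` → engrave (S226, F3275). Machine vertices: (97.127,189.234) → (107.203,189.234) → (107.203,130.052) → (97.127,130.052) → (97.127,189.234). Closed: final G1 returns to the first vertex.

(bCNC post)
(Date: synthetic)
G21
G90
G0 X123.953 Y195.038
M4 S226
G1 X121.873 Y185.613 F3275
G1 X111.301 Y178.484
G1 X97.846 Y175.523
G1 X87.115 Y178.600
G1 X84.715 Y189.586
G0 X109.081 Y84.387
M4 S226
G1 X120.268 Y81.471 F3275
G1 X132.879 Y73.378
G1 X146.913 Y60.108
G1 X162.371 Y41.662
G1 X179.253 Y18.038
G0 X46.398 Y161.900
M4 S226
G1 X177.427 Y144.038 F3275
G1 X229.374 Y173.141
G1 X148.688 Y79.270
G1 X70.826 Y60.812
G1 X187.952 Y162.840
G1 X46.398 Y161.900
G0 X125.818 Y23.149
M4 S226
G1 X122.773 Y32.522 F3275
G1 X114.800 Y38.315
G1 X104.944 Y38.315
G1 X96.971 Y32.522
G1 X93.926 Y23.149
G1 X96.971 Y13.776
G1 X104.944 Y7.983
G1 X114.800 Y7.983
G1 X122.773 Y13.776
G1 X125.818 Y23.149
G0 X93.361 Y158.335
M4 S226
G1 X167.136 Y158.335 F3275
G1 X167.136 Y120.470
G1 X93.361 Y120.470
G1 X93.361 Y158.335
G0 X97.127 Y189.234
M4 S226
G1 X107.203 Y189.234 F3275
G1 X107.203 Y130.052
G1 X97.127 Y130.052
G1 X97.127 Y189.234
M5
G0 X0.000 Y0.000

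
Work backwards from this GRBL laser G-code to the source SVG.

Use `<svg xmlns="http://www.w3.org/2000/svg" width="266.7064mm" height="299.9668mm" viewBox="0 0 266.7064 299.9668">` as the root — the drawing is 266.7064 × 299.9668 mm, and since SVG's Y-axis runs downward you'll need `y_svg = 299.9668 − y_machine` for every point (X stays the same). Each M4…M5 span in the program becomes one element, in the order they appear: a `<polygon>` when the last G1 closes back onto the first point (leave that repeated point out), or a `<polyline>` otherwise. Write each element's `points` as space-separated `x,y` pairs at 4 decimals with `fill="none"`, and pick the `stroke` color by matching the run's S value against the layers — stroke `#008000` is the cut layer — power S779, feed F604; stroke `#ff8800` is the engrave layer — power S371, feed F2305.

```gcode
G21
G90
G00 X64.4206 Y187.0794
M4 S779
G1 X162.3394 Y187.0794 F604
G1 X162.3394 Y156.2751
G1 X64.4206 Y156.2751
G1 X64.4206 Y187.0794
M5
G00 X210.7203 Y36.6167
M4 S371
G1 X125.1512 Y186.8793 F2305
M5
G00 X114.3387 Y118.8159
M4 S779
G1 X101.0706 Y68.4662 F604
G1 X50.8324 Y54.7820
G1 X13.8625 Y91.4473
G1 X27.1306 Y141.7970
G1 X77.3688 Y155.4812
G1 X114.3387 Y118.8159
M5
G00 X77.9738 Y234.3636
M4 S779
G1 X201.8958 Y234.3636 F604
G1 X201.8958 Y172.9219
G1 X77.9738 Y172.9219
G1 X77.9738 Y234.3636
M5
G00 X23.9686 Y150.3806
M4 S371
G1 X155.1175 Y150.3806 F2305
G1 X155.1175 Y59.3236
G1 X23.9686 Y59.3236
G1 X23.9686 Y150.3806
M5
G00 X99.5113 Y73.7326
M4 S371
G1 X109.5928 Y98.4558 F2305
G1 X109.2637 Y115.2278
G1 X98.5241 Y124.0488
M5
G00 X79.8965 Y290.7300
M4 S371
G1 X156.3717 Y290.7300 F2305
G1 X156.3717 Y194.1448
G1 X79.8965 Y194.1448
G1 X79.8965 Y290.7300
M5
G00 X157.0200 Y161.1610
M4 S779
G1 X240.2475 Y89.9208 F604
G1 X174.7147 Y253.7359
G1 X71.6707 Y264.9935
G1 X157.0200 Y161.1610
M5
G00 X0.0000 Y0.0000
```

<svg xmlns="http://www.w3.org/2000/svg" width="266.7064mm" height="299.9668mm" viewBox="0 0 266.7064 299.9668">
  <polygon points="64.4206,112.8874 162.3394,112.8874 162.3394,143.6917 64.4206,143.6917" fill="none" stroke="#008000"/>
  <polyline points="210.7203,263.3501 125.1512,113.0875" fill="none" stroke="#ff8800"/>
  <polygon points="114.3387,181.1509 101.0706,231.5006 50.8324,245.1848 13.8625,208.5195 27.1306,158.1698 77.3688,144.4856" fill="none" stroke="#008000"/>
  <polygon points="77.9738,65.6032 201.8958,65.6032 201.8958,127.0449 77.9738,127.0449" fill="none" stroke="#008000"/>
  <polygon points="23.9686,149.5862 155.1175,149.5862 155.1175,240.6432 23.9686,240.6432" fill="none" stroke="#ff8800"/>
  <polyline points="99.5113,226.2342 109.5928,201.5110 109.2637,184.7390 98.5241,175.9180" fill="none" stroke="#ff8800"/>
  <polygon points="79.8965,9.2368 156.3717,9.2368 156.3717,105.8220 79.8965,105.8220" fill="none" stroke="#ff8800"/>
  <polygon points="157.0200,138.8058 240.2475,210.0460 174.7147,46.2309 71.6707,34.9733" fill="none" stroke="#008000"/>
</svg>

y_svg = 299.9668 − y_m.

[1] S779→`#008000` (cut); closed run; points: 64.4206,112.8874 162.3394,112.8874 162.3394,143.6917 64.4206,143.6917

[2] S371→`#ff8800` (engrave); open run; points: 210.7203,263.3501 125.1512,113.0875

[3] S779→`#008000` (cut); closed run; points: 114.3387,181.1509 101.0706,231.5006 50.8324,245.1848 13.8625,208.5195 27.1306,158.1698 77.3688,144.4856

[4] S779→`#008000` (cut); closed run; points: 77.9738,65.6032 201.8958,65.6032 201.8958,127.0449 77.9738,127.0449

[5] S371→`#ff8800` (engrave); closed run; points: 23.9686,149.5862 155.1175,149.5862 155.1175,240.6432 23.9686,240.6432

[6] S371→`#ff8800` (engrave); open run; points: 99.5113,226.2342 109.5928,201.5110 109.2637,184.7390 98.5241,175.9180

[7] S371→`#ff8800` (engrave); closed run; points: 79.8965,9.2368 156.3717,9.2368 156.3717,105.8220 79.8965,105.8220

[8] S779→`#008000` (cut); closed run; points: 157.0200,138.8058 240.2475,210.0460 174.7147,46.2309 71.6707,34.9733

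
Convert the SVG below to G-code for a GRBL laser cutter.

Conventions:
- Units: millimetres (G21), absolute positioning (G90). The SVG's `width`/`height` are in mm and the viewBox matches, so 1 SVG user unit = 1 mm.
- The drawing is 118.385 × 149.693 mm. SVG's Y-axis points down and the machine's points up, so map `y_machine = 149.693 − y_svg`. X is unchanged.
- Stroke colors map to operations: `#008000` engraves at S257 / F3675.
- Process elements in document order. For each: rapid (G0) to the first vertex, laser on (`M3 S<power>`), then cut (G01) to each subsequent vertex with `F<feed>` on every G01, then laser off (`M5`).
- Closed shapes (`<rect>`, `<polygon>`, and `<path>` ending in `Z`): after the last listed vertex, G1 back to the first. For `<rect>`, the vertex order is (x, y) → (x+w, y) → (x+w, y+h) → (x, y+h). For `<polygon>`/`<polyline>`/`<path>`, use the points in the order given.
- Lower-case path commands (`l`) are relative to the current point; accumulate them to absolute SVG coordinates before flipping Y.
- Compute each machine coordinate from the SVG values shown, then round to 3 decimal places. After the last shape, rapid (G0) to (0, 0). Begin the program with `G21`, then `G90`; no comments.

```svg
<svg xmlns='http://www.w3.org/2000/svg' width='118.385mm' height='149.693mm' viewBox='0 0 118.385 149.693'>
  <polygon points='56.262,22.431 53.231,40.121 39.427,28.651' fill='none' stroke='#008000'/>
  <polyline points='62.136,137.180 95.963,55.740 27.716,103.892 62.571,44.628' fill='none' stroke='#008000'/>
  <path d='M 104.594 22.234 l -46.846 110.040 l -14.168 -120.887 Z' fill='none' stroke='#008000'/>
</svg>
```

G21
G90
G0 X56.262 Y127.262
M3 S257
G01 X53.231 Y109.572 F3675
G01 X39.427 Y121.042 F3675
G01 X56.262 Y127.262 F3675
M5
G0 X62.136 Y12.513
M3 S257
G01 X95.963 Y93.953 F3675
G01 X27.716 Y45.801 F3675
G01 X62.571 Y105.065 F3675
M5
G0 X104.594 Y127.459
M3 S257
G01 X57.748 Y17.419 F3675
G01 X43.580 Y138.306 F3675
G01 X104.594 Y127.459 F3675
M5
G0 X0.000 Y0.000

Since the viewBox matches the mm dimensions, user units are millimetres directly. The only transform is the Y-flip y_m = 149.693 − y_svg.

Shape 1 is a regular polygon drawn with `<polygon>`. Its stroke #008000 means engrave at S257, F3675. After flipping Y the toolpath is (56.262,127.262) → (53.231,109.572) → (39.427,121.042) → (56.262,127.262), returning to the start.

Shape 2 is a open polyline drawn with `<polyline>`. Its stroke #008000 means engrave at S257, F3675. After flipping Y the toolpath is (62.136,12.513) → (95.963,93.953) → (27.716,45.801) → (62.571,105.065).

Shape 3 is a closed polygon drawn with `<path>`. Its stroke #008000 means engrave at S257, F3675. After flipping Y the toolpath is (104.594,127.459) → (57.748,17.419) → (43.580,138.306) → (104.594,127.459), returning to the start.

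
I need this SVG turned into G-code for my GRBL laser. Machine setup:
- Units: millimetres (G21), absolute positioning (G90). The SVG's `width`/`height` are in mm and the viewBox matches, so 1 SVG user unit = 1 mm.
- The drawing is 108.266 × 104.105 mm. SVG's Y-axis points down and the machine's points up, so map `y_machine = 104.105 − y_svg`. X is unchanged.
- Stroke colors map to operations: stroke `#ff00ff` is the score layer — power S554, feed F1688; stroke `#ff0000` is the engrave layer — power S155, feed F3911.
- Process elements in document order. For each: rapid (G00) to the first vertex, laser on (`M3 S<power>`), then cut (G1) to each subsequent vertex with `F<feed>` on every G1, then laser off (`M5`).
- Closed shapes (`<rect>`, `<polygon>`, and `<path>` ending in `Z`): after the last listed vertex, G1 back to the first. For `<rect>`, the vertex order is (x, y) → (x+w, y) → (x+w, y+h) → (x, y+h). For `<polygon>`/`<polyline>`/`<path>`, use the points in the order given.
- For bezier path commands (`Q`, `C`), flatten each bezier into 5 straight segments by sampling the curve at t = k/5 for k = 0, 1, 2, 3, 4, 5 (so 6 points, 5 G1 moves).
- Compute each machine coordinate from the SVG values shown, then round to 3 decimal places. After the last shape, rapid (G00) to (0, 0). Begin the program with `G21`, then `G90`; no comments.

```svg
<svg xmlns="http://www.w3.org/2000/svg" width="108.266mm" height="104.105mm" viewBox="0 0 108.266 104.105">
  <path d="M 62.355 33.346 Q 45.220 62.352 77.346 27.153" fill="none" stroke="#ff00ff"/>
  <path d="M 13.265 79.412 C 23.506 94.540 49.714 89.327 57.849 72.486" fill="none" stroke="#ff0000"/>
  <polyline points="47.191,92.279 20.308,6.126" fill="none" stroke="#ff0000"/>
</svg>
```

G21
G90
G00 X62.355 Y70.759
M3 S554
G1 X57.471 Y61.725 F1688
G1 X56.529 Y57.827 F1688
G1 X59.527 Y59.066 F1688
G1 X66.466 Y65.441 F1688
G1 X77.346 Y76.952 F1688
M5
G00 X13.265 Y24.693
M3 S155
G1 X21.053 Y17.987 F3911
G1 X31.040 Y15.745 F3911
G1 X41.591 Y17.549 F3911
G1 X51.072 Y22.979 F3911
G1 X57.849 Y31.619 F3911
M5
G00 X47.191 Y11.826
M3 S155
G1 X20.308 Y97.979 F3911
M5
G00 X0.000 Y0.000

viewBox `0 0 108.266 104.105` with mm width/height → 1 unit = 1 mm. Flip: y_m = 104.105 − y_svg.

**Shape 1** — `<path>` quadratic bezier, stroke `#ff00ff` → score (S554, F1688). Control points (SVG): P0=(62.355,33.346), P1=(45.220,62.352), P2=(77.346,27.153); sampled at t=k/5. Machine vertices: (62.355,70.759) → (57.471,61.725) → (56.529,57.827) → (59.527,59.066) → (66.466,65.441) → (77.346,76.952). Open path.

**Shape 2** — `<path>` cubic bezier, stroke `#ff0000` → engrave (S155, F3911). Control points (SVG): P0=(13.265,79.412), P1=(23.506,94.540), P2=(49.714,89.327), P3=(57.849,72.486); sampled at t=k/5. Machine vertices: (13.265,24.693) → (21.053,17.987) → (31.040,15.745) → (41.591,17.549) → (51.072,22.979) → (57.849,31.619). Open path.

**Shape 3** — `<polyline>` line segment, stroke `#ff0000` → engrave (S155, F3911). Machine vertices: (47.191,11.826) → (20.308,97.979). Open path.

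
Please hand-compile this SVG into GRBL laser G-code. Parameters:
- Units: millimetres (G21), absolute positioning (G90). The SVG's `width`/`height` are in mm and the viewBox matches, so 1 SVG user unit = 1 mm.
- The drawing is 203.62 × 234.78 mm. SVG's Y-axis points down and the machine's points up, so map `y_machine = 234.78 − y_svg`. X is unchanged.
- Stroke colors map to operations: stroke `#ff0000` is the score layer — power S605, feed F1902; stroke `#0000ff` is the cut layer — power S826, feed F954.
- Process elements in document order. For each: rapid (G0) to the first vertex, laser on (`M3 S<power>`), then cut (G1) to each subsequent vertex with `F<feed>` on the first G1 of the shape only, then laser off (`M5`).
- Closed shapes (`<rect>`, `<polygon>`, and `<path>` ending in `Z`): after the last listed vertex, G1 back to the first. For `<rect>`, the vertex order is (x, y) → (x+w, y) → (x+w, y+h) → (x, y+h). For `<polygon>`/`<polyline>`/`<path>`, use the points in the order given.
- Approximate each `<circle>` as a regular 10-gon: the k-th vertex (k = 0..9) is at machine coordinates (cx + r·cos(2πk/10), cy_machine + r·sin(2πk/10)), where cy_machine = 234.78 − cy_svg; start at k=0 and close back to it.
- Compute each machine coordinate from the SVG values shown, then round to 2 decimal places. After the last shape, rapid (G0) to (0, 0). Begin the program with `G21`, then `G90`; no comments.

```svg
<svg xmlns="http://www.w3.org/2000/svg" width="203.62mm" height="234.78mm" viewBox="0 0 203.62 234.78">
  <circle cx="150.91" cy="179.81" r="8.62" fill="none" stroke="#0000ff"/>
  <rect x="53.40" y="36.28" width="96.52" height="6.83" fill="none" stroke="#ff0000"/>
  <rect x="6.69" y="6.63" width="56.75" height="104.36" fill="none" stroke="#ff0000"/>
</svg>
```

1 u = 1 mm; y_m = 234.78 − y.

[1] `<circle>` circle, #0000ff→cut S826 F954: (159.53,54.97) → (157.88,60.04) → (153.57,63.17) → (148.25,63.17) → (143.94,60.04) → (142.29,54.97) → (143.94,49.90) → (148.25,46.77) → (153.57,46.77) → (157.88,49.90) → (159.53,54.97) (closed)

[2] `<rect>` rectangle, #ff0000→score S605 F1902: (53.40,198.50) → (149.92,198.50) → (149.92,191.67) → (53.40,191.67) → (53.40,198.50) (closed)

[3] `<rect>` rectangle, #ff0000→score S605 F1902: (6.69,228.15) → (63.44,228.15) → (63.44,123.79) → (6.69,123.79) → (6.69,228.15) (closed)

G21
G90
G0 X159.53 Y54.97
M3 S826
G1 X157.88 Y60.04 F954
G1 X153.57 Y63.17
G1 X148.25 Y63.17
G1 X143.94 Y60.04
G1 X142.29 Y54.97
G1 X143.94 Y49.90
G1 X148.25 Y46.77
G1 X153.57 Y46.77
G1 X157.88 Y49.90
G1 X159.53 Y54.97
M5
G0 X53.40 Y198.50
M3 S605
G1 X149.92 Y198.50 F1902
G1 X149.92 Y191.67
G1 X53.40 Y191.67
G1 X53.40 Y198.50
M5
G0 X6.69 Y228.15
M3 S605
G1 X63.44 Y228.15 F1902
G1 X63.44 Y123.79
G1 X6.69 Y123.79
G1 X6.69 Y228.15
M5
G0 X0.00 Y0.00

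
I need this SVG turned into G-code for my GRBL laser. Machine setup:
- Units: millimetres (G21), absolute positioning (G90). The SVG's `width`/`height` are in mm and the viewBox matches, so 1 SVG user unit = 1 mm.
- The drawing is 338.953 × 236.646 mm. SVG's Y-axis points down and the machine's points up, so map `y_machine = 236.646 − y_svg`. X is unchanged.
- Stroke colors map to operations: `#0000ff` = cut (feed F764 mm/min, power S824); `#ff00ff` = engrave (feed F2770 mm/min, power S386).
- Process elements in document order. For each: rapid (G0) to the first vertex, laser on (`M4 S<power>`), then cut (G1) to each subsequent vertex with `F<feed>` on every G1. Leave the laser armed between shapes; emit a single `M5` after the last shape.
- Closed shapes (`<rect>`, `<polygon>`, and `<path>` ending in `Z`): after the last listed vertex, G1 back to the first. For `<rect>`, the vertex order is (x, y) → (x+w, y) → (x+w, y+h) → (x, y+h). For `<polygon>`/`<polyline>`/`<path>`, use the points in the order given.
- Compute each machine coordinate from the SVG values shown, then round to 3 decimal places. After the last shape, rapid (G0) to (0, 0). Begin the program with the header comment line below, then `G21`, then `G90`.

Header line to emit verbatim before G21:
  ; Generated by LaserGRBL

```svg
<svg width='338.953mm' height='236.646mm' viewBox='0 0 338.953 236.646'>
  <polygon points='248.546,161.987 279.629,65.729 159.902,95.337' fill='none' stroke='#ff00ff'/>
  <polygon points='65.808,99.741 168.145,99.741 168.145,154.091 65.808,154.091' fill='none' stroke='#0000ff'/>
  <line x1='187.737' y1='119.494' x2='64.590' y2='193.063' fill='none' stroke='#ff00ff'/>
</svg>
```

; Generated by LaserGRBL
G21
G90
G0 X248.546 Y74.659
M4 S386
G1 X279.629 Y170.917 F2770
G1 X159.902 Y141.309 F2770
G1 X248.546 Y74.659 F2770
G0 X65.808 Y136.905
M4 S824
G1 X168.145 Y136.905 F764
G1 X168.145 Y82.555 F764
G1 X65.808 Y82.555 F764
G1 X65.808 Y136.905 F764
G0 X187.737 Y117.152
M4 S386
G1 X64.590 Y43.583 F2770
M5
G0 X0.000 Y0.000

viewBox `0 0 338.953 236.646` with mm width/height → 1 unit = 1 mm. Flip: y_m = 236.646 − y_svg.

**Shape 1** — `<polygon>` closed polygon, stroke `#ff00ff` → engrave (S386, F2770). Machine vertices: (248.546,74.659) → (279.629,170.917) → (159.902,141.309) → (248.546,74.659). Closed: final G1 returns to the first vertex.

**Shape 2** — `<polygon>` rectangle, stroke `#0000ff` → cut (S824, F764). Machine vertices: (65.808,136.905) → (168.145,136.905) → (168.145,82.555) → (65.808,82.555) → (65.808,136.905). Closed: final G1 returns to the first vertex.

**Shape 3** — `<line>` line segment, stroke `#ff00ff` → engrave (S386, F2770). Machine vertices: (187.737,117.152) → (64.590,43.583). Open path.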